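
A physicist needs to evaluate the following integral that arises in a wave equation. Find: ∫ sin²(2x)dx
Using identity sin²(u)=(1 - cos(2u))/2:
∫ (1 - cos(4x))/2 dx=x/2 - sin(4x)/8+C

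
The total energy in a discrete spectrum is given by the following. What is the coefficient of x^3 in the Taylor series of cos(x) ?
cos(x) has only even powers. Coefficient of x^3 = 0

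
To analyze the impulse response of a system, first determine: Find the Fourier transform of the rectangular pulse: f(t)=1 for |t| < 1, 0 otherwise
F(omega)=integral from -1 to 1 of e^(-j*omega*t) dt
=2*sin(1*omega)/omega=2*sinc(1*omega/pi)

Answer: 2*sin(1*omega)/omega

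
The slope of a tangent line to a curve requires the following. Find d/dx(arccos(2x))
d/dx[arccos(u)]=-u'/√(1-u²), u=2x, u'=2

Answer: -2/√(1-4x²)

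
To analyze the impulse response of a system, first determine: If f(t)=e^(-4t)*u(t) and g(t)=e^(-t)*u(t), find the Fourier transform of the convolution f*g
By the convolution theorem: F{f * g}=F(omega) * G(omega)
F(omega)=1/(4+j * omega), G(omega)=1/(1+j * omega)
F{f * g}=1/((4+j * omega)(1+j * omega))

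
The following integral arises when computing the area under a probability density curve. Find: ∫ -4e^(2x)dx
Since d/dx[e^(2x)] = 2e^(2x), we get -2 e^(2x)+C

Answer: -2e^(2x)+C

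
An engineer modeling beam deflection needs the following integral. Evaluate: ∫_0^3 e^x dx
Antiderivative: e^x
Evaluate: (e^3-1)

Answer: e^3-1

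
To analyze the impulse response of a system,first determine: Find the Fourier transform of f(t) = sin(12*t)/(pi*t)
sin(W*t)/(pi*t)=(W/pi)*sinc(W*t/pi) is the impulse response of the ideal low-pass filter with cutoff W (here W=12).
Its Fourier transform is a rectangular function:
F(omega)=1 for |omega| < 12, 0 otherwise

Answer: rect(omega/24) [i.e., 1 for |omega| < 12, 0 otherwise]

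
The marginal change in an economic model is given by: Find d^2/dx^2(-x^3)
Apply power rule 2 times:
d^1: -3x^2
d^2: -6x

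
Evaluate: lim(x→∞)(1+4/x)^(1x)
Rewrite as [(1+4/x)^x]^1.
lim(1+4/x)^x = e^4, so limit = (e^4)^1 = e^4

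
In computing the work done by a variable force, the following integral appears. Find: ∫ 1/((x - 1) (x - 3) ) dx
Partial fractions: 1/((x-1)(x-3)) = A/(x-1)+B/(x-3)
A = -1/2, B = 1/2
∫ [-1/2· 1/(x-1)+1/2· 1/(x-3)] dx
= (1/2)[ln|x-3| - ln|x-1|]+C

Answer: (1/2)·ln|(x-3)/(x-1)|+C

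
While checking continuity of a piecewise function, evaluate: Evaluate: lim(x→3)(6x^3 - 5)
Polynomial is continuous, so substitute x = 3:
6·3^3-5 = 157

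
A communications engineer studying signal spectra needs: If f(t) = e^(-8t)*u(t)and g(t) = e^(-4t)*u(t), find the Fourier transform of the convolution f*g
By the convolution theorem: F{f*g} = F(omega)*G(omega)
F(omega) = 1/(8 + j*omega), G(omega) = 1/(4 + j*omega)
F{f*g} = 1/((8 + j*omega)(4 + j*omega))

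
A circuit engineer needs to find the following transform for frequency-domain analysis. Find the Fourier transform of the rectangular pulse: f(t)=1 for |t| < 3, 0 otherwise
F(omega) = integral from -3 to 3 of e^(-j*omega*t) dt
= 2*sin(3*omega)/omega = 6*sinc(3*omega/pi)

Answer: 2*sin(3*omega)/omega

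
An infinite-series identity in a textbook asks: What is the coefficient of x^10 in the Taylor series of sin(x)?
sin(x) has only odd powers. Coefficient of x^10 = 0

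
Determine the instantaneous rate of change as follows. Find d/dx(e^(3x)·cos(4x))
Product rule: (fg)'=f'g + fg'
f=e^(3x), f'=3·e^(3x)
g=cos(4x), g'=-4·sin(4x)

Answer: 3·e^(3x)·cos(4x) - 4·e^(3x)·sin(4x)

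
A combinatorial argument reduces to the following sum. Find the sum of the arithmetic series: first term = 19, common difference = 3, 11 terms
Last term: a_n=19 + (11 - 1)·3=49
Sum=n(a_1 + a_n)/2=11(19 + 49)/2=374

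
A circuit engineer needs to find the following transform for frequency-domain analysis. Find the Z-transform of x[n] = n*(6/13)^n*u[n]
Using the property Z{n*a^n*u[n]}=az/(z-a)^2
With a=6/13: X(z)=(6/13)z/(z - 6/13)^2, |z| > 6/13

Answer: (6/13)z/(z - 6/13)^2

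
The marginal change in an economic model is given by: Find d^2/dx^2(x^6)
Apply power rule 2 times:
d^1: 6x^5
d^2: 30x^4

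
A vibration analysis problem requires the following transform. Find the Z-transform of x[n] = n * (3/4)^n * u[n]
Using the property Z{n * a^n * u[n]}=az/(z-a)^2
With a=3/4: X(z)=(3/4)z/(z - 3/4)^2, |z| > 3/4

Answer: (3/4)z/(z - 3/4)^2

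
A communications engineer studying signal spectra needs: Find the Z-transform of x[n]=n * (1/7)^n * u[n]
Using the property Z{n * a^n * u[n]} = az/(z-a)^2
With a = 1/7: X(z) = (1/7)z/(z - 1/7)^2, |z| > 1/7

Answer: (1/7)z/(z - 1/7)^2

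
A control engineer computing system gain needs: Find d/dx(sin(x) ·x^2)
Product rule: (fg)' = f'g + fg'
f = sin(x), f' = cos(x)
g = x^2, g' = 2x

Answer: cos(x)·x^2 + 2·sin(x)·x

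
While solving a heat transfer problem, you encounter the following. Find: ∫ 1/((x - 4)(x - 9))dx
Partial fractions: 1/((x-4)(x-9)) = A/(x-4) + B/(x-9)
A = -1/5, B = 1/5
∫ [-1/5· 1/(x-4) + 1/5· 1/(x-9)] dx
= (1/5)[ln|x-9| - ln|x-4|] + C

Answer: (1/5)·ln|(x-9)/(x-4)| + C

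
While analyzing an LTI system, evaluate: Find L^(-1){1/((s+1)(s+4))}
Partial fractions: 1/((s + 1)(s + 4))=A/(s + 1) + B/(s + 4)
Cover-up: A=1/(s + 4)|_{s=-1}=1/3; B=1/(s + 1)|_{s=-4}=-1/3
L^(-1)=(1/3)e^(-t) - (1/3)e^(-4t)

Answer: (1/3)(e^(-t) - e^(-4t))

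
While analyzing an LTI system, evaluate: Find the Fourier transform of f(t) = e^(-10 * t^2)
The Fourier transform of a Gaussian e^(-a*t^2) is sqrt(pi/a)*e^(-omega^2/(4a)).
With a=10: F(omega)=sqrt(pi/10)*e^(-omega^2/40)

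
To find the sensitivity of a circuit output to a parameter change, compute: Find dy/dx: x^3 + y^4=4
Differentiate: 3x^2+4y^3·(dy/dx) = 0
dy/dx = -3x^2/(4y^3)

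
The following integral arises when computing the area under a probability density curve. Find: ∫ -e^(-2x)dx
Since d/dx[e^(-2x)]=-2e^(-2x), we get 1/2 e^(-2x)+C

Answer: (1/2)e^(-2x)+C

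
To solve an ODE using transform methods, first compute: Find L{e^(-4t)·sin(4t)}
First shifting: L{e^(at)f(t)}=F(s-a)
L{sin(4t)}=4/(s²+16)
Shift: 4/((s+4)²+16)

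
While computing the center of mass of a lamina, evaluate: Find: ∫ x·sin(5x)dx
By parts: u = x, dv = sin(5x) dx
du = dx, v = -cos(5x)/5
= -x·cos(5x)/5+sin(5x)/5²+C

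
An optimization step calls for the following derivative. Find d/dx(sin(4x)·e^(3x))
Product rule: (fg)'=f'g + fg'
f=sin(4x), f'=4·cos(4x)
g=e^(3x), g'=3·e^(3x)

Answer: 4·cos(4x)·e^(3x) + 3·sin(4x)·e^(3x)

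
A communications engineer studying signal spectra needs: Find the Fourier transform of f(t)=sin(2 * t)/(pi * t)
sin(W*t)/(pi*t) = (W/pi)*sinc(W*t/pi) is the impulse response of the ideal low-pass filter with cutoff W (here W = 2).
Its Fourier transform is a rectangular function:
F(omega) = 1 for |omega| < 2, 0 otherwise

Answer: rect(omega/4) [i.e., 1 for |omega| < 2, 0 otherwise]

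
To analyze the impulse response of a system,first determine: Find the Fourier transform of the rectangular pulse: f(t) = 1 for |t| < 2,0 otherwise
F(omega)=integral from -2 to 2 of e^(-j * omega * t) dt
=2 * sin(2 * omega)/omega=4 * sinc(2 * omega/pi)

Answer: 2 * sin(2 * omega)/omega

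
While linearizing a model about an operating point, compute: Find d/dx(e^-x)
Chain rule: d/dx[e^u] = e^u · u' where u = -x
u' = -1

Answer: -1·e^-x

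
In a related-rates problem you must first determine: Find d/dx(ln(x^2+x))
Chain rule: d/dx[ln(u)] = u'/u where u = x^2+x
u' = 2x+1

Answer: (2x+1)/(x^2+x)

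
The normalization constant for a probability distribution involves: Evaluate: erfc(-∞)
erfc(x)=1 - erf(x); erfc(-∞)=1 - erf(-∞)=1 - (-1)=2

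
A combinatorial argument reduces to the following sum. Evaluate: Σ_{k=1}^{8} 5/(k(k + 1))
Partial fractions: 5/(k(k+1))=5/k - 5/(k+1)
Telescoping sum: 5(1-1/9)=5·8/9

Answer: 40/9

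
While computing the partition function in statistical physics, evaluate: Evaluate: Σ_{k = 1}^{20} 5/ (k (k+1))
Partial fractions: 5/(k(k+1)) = 5/k - 5/(k+1)
Telescoping sum: 5(1-1/21) = 5·20/21

Answer: 100/21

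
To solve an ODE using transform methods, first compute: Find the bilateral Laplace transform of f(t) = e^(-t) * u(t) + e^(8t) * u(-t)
For e^(-t)*u(t): L=1/(s + 1), Re(s) > -1
For e^(8t)*u(-t): L=-1/(s-8), Re(s) < 8
Combined: F(s)=1/(s + 1) - 1/(s-8), -1 < Re(s) < 8

Answer: 1/(s + 1) - 1/(s-8), ROC: -1 < Re(s) < 8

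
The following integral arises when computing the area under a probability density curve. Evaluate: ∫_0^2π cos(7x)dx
Antiderivative: sin(7x)/7
Evaluate at bounds: [sin(7·2π)/7] - [sin(7·0)/7]
= ((0) - (0))/7 = 0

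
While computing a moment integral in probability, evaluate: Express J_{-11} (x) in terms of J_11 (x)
For integer n: J_{-n}(x)=(-1)^n J_n(x)
With n=11: J_{-11}(x)=(-1)^11 J_11(x)=-J_11(x)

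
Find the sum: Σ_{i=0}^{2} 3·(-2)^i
Geometric series: S = a(1 - r^n)/(1 - r)
a = 3, r = -2, n = 3
S = 3(1+8)/3 = 9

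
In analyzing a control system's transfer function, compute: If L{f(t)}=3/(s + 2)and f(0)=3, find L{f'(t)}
L{f'(t)} = s·F(s) - f(0) = 3s/(s+2)-3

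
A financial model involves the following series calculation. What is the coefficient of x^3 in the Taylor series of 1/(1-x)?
1/(1-x)=Σ x^n for |x|<1
All coefficients are 1

Answer: 1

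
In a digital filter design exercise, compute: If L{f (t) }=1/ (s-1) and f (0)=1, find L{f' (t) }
L{f'(t)} = s·F(s) - f(0) = s/(s-1)-1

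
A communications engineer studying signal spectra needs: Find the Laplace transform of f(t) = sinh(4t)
L{sinh(at)}=a/(s²-a²)
L{sinh(4t)}=4/(s²-16)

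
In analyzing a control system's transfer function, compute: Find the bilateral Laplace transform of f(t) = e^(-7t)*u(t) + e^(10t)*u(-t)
For e^(-7t) * u(t): L = 1/(s+7), Re(s) > -7
For e^(10t) * u(-t): L = -1/(s-10), Re(s) < 10
Combined: F(s) = 1/(s+7)-1/(s-10), -7 < Re(s) < 10

Answer: 1/(s+7)-1/(s-10), ROC: -7 < Re(s) < 10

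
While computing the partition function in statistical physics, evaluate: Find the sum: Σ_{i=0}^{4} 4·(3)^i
Geometric series: S = a(1 - r^n)/(1 - r)
a = 4, r = 3, n = 5
S = 4(1 - 243)/-2 = 484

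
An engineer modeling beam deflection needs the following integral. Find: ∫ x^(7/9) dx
Power rule: ∫ x^(7/9) dx=x^(16/9)/(16/9)+C

Answer: (9/16)·x^(16/9)+C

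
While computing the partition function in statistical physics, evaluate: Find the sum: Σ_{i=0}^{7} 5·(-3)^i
Geometric series: S=a(1 - r^n)/(1 - r)
a=5, r=-3, n=8
S=5(1-6561)/4=-8200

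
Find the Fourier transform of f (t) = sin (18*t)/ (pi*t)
sin(W * t)/(pi * t)=(W/pi) * sinc(W * t/pi) is the impulse response of the ideal low-pass filter with cutoff W (here W=18).
Its Fourier transform is a rectangular function:
F(omega)=1 for |omega| < 18, 0 otherwise

Answer: rect(omega/36) [i.e., 1 for |omega| < 18, 0 otherwise]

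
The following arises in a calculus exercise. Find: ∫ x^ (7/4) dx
Power rule: ∫ x^(7/4) dx = x^(11/4)/(11/4)+C

Answer: (4/11)·x^(11/4)+C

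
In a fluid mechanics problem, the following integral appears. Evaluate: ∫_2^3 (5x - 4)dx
Step 1: Find antiderivative F(x) = (5/2)x^2-4x
Step 2: F(3) - F(2) = 21/2 - (2) = 17/2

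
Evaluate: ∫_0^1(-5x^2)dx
Step 1: Find antiderivative F(x)=(-5/3)x^3
Step 2: F(1) - F(0)=-5/3 - (0)=-5/3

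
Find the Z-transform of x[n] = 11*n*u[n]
Z{n * u[n]} = z/(z-1)^2
By linearity: Z{11 * n * u[n]} = 11z/(z-1)^2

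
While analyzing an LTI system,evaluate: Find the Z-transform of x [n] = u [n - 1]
Using the time-shift property: Z{u[n-1]} = z^(-1) * z/(z-1)
= z^(0)/(z-1)

Answer: 1/(z-1)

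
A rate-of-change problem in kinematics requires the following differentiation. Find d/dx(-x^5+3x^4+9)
Power rule: d/dx(ax^n)=n·a·x^(n-1)
Term by term: -5·x^4 + 12·x^3

Answer: -5x^4 + 12x^3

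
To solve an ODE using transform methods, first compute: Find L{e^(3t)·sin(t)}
First shifting: L{e^(at)f(t)} = F(s-a)
L{sin(t)} = 1/(s²+1)
Shift: 1/((s-3)²+1)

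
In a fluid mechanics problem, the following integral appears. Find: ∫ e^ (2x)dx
Since d/dx[e^(2x)] = 2e^(2x), we get 1/2 e^(2x) + C

Answer: (1/2)e^(2x) + C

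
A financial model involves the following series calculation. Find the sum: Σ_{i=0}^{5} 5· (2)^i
Geometric series: S = a(1 - r^n)/(1 - r)
a = 5, r = 2, n = 6
S = 5(1 - 64)/-1 = 315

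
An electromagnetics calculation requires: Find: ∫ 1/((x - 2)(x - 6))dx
Partial fractions: 1/((x-2)(x-6)) = A/(x-2)+B/(x-6)
A = -1/4, B = 1/4
∫ [-1/4· 1/(x-2)+1/4· 1/(x-6)] dx
= (1/4)[ln|x-6| - ln|x-2|]+C

Answer: (1/4)·ln|(x-6)/(x-2)|+C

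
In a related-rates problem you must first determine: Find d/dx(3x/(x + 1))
Quotient rule: (f/g)' = (f'g - fg')/g²
f = 3x, f' = 3
g = x+1, g' = 1

Answer: (3·(x+1)-3x)/(x+1)²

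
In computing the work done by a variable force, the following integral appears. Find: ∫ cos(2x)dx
Using substitution u = 2x: ∫ cos(u) du/2 = sin(u)/2+C

Answer: (1/2)sin(2x)+C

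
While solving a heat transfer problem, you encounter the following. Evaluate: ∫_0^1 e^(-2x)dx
Antiderivative: (1/(-2))e^(-2x)
Evaluate: (1/(-2))(e^-2 - 1)

Answer: (e^-2 - 1)/(-2)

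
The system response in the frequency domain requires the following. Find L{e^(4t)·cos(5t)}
First shifting: L{e^(at)f(t)}=F(s-a)
L{cos(5t)}=s/(s² + 25)
Shift: (s-4)/((s-4)² + 25)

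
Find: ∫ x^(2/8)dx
Power rule: ∫ x^(1/4) dx=x^(5/4)/(5/4) + C

Answer: (4/5)·x^(5/4) + C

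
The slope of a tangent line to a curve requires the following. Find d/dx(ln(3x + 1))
Chain rule: d/dx[ln(u)] = u'/u where u = 3x + 1
u' = 3

Answer: (3)/(3x + 1)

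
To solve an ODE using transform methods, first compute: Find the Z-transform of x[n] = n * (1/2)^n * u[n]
Using the property Z{n * a^n * u[n]} = az/(z-a)^2
With a = 1/2: X(z) = (1/2)z/(z - 1/2)^2, |z| > 1/2

Answer: (1/2)z/(z - 1/2)^2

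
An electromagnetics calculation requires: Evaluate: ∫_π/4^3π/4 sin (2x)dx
Antiderivative: -cos(2x)/2
Evaluate at bounds: [-cos(2·3π/4)/2] - [-cos(2·π/4)/2]
=(-(0)+(0))/2=0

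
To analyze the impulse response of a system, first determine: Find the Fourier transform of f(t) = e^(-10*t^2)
The Fourier transform of a Gaussian e^(-a * t^2) is sqrt(pi/a) * e^(-omega^2/(4a)).
With a = 10: F(omega) = sqrt(pi/10) * e^(-omega^2/40)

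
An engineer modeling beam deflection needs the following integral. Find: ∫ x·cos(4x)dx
By parts: u = x, dv = cos(4x) dx
du = dx, v = sin(4x)/4
= x·sin(4x)/4+cos(4x)/4²+C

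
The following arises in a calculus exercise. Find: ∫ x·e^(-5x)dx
Integration by parts: u = x, dv = e^(-5x) dx
du = dx, v = e^(-5x)/(-5)
= x·e^(-5x)/(-5) - ∫ e^(-5x)/(-5) dx
= x·e^(-5x)/(-5) - e^(-5x)/25+C

Answer: e^(-5x)(x/(-5)-1/25)+C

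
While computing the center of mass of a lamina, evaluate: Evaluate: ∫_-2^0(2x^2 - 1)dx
Step 1: Find antiderivative F(x)=(2/3)x^3 - x
Step 2: F(0) - F(-2)=0 - (-10/3)=10/3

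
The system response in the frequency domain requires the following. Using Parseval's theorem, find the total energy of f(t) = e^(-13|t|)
Parseval's theorem: E=integral |f(t)|^2 dt=(1/2pi) integral |F(omega)|^2 domega
E=integral_{-inf}^{inf} e^(-26|t|) dt=2*integral_0^inf e^(-26t) dt=2/(2*13)=1/13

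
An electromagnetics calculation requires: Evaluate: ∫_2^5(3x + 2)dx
Step 1: Find antiderivative F(x) = (3/2)x^2+2x
Step 2: F(5) - F(2) = 95/2 - (10) = 75/2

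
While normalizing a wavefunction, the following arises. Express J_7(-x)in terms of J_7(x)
For integer n: J_n(-x)=(-1)^n J_n(x)
With n=7: J_7(-x)=(-1)^7 J_7(x)=-J_7(x)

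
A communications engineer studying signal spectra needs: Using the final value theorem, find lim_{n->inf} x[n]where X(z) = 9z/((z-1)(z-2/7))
Final value theorem: lim x[n] = lim_{z->1} (z-1) * X(z)
(z-1) * X(z) = 9z/(z-2/7)
As z->1: 9/(1 - 2/7) = 9/(5/7) = 63/5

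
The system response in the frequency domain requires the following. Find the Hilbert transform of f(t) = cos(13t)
The Hilbert transform shifts each frequency component by -pi/2.
H{cos(wt)}=sin(wt)
With w=13: H{cos(13t)}=sin(13t)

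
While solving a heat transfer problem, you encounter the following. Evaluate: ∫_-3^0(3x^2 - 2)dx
Step 1: Find antiderivative F(x) = x^3-2x
Step 2: F(0) - F(-3) = 0 - (-21) = 21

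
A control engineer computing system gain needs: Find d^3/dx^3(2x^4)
Apply power rule 3 times:
d^1: 8x^3
d^2: 24x^2
d^3: 48x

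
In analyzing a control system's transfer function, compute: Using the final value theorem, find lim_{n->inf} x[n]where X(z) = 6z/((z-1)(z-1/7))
Final value theorem: lim x[n] = lim_{z->1} (z-1) * X(z)
(z-1) * X(z) = 6z/(z-1/7)
As z->1: 6/(1-1/7) = 6/(6/7) = 7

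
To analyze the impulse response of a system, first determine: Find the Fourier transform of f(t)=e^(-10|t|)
Using the standard pair: F{e^(-a|t|)} = 2a/(a^2+omega^2)
With a = 10: F(omega) = 20/(100+omega^2)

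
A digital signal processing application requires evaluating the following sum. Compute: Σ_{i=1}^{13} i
Using formula: Σ i^1 = n(n+1)/2 = 13·14/2 = 91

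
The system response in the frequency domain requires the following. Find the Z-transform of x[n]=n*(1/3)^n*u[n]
Using the property Z{n * a^n * u[n]} = az/(z-a)^2
With a = 1/3: X(z) = (1/3)z/(z - 1/3)^2, |z| > 1/3

Answer: (1/3)z/(z - 1/3)^2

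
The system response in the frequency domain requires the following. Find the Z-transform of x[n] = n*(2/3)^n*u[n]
Using the property Z{n * a^n * u[n]} = az/(z-a)^2
With a = 2/3: X(z) = (2/3)z/(z - 2/3)^2, |z| > 2/3

Answer: (2/3)z/(z - 2/3)^2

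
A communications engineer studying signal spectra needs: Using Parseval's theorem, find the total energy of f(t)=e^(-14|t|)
Parseval's theorem: E = integral |f(t)|^2 dt = (1/2pi) integral |F(omega)|^2 domega
E = integral_{-inf}^{inf} e^(-28|t|) dt = 2 * integral_0^inf e^(-28t) dt = 2/(2 * 14) = 1/14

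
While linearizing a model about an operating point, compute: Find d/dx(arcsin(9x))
d/dx[arcsin(u)]=u'/√(1-u²), u=9x, u'=9

Answer: 9/√(1-81x²)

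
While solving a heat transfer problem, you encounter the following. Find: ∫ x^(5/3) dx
Power rule: ∫ x^(5/3) dx = x^(8/3)/(8/3) + C

Answer: (3/8)·x^(8/3) + C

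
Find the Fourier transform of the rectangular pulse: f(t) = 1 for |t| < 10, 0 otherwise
F(omega)=integral from -10 to 10 of e^(-j * omega * t) dt
=2 * sin(10 * omega)/omega=20 * sinc(10 * omega/pi)

Answer: 2 * sin(10 * omega)/omega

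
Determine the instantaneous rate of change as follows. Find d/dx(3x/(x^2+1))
Quotient rule: (f/g)'=(f'g - fg')/g²
f=3x, f'=3
g=x^2 + 1, g'=2x

Answer: (3·(x^2 + 1) - 6x^2)/(x^2 + 1)²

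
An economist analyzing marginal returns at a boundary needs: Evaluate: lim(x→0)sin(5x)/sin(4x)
sin(u) ≈ u for small u:
sin(5x)/sin(4x) ≈ 5x/(4x) = 5/4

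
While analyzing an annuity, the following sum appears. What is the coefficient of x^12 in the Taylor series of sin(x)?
sin(x) has only odd powers. Coefficient of x^12=0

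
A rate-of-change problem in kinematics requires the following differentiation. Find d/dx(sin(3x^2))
Chain rule: d/dx[sin(u)] = cos(u)·u' where u = 3x^2
u' = 6x

Answer: 6x·cos(3x^2)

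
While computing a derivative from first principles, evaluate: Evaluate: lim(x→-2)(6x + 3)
Polynomial is continuous, so substitute x=-2:
6·(-2)+3=-9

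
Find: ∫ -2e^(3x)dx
Since d/dx[e^(3x)] = 3e^(3x), we get -2/3 e^(3x) + C

Answer: (-2/3)e^(3x) + C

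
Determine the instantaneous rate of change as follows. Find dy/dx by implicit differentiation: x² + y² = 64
Differentiate both sides: 2x + 2y·(dy/dx) = 0
Solve: dy/dx = -2x/(2y) = -x/y

Answer: dy/dx = -x/y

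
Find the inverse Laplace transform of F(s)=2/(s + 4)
L^(-1){2/(s-a)}=c·e^(at)
Here a=-4, c=2

Answer: 2e^(-4t)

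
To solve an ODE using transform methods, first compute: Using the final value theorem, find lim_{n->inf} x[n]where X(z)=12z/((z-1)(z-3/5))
Final value theorem: lim x[n] = lim_{z->1} (z-1) * X(z)
(z-1) * X(z) = 12z/(z-3/5)
As z->1: 12/(1 - 3/5) = 12/(2/5) = 30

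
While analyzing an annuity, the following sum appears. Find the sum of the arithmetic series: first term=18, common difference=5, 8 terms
Last term: a_n=18+(8-1)·5=53
Sum=n(a_1+a_n)/2=8(18+53)/2=284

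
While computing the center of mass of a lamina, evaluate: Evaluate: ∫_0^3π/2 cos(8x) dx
Antiderivative: sin(8x)/8
Evaluate at bounds: [sin(8·3π/2)/8] - [sin(8·0)/8]
=((0) - (0))/8=0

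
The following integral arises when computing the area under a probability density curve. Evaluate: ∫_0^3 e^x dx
Antiderivative: e^x
Evaluate: (e^3 - 1)

Answer: e^3 - 1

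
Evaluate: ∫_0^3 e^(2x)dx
Antiderivative: (1/2)e^(2x)
Evaluate: (1/2)(e^6 - 1)

Answer: (e^6 - 1)/2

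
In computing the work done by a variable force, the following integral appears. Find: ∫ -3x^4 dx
Using power rule: ∫ -3x^4 dx = -3/5 x^5 + C = (-3/5)x^5 + C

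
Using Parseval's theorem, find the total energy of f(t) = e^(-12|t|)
Parseval's theorem: E=integral |f(t)|^2 dt=(1/2pi) integral |F(omega)|^2 domega
E=integral_{-inf}^{inf} e^(-24|t|) dt=2*integral_0^inf e^(-24t) dt=2/(2*12)=1/12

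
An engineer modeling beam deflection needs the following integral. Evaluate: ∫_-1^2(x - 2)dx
Step 1: Find antiderivative F(x)=(1/2)x^2 - 2x
Step 2: F(2) - F(-1)=-2 - (5/2)=-9/2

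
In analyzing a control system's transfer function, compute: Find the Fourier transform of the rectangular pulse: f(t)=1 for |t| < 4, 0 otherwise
F(omega)=integral from -4 to 4 of e^(-j*omega*t) dt
=2*sin(4*omega)/omega=8*sinc(4*omega/pi)

Answer: 2*sin(4*omega)/omega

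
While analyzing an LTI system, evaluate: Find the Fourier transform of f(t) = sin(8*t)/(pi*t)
sin(W * t)/(pi * t)=(W/pi) * sinc(W * t/pi) is the impulse response of the ideal low-pass filter with cutoff W (here W=8).
Its Fourier transform is a rectangular function:
F(omega)=1 for |omega| < 8, 0 otherwise

Answer: rect(omega/16) [i.e., 1 for |omega| < 8, 0 otherwise]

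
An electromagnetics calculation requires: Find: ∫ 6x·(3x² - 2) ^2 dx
Let u=3x² - 2, du=6x dx
∫ u^2 du=u^3/3 + C

Answer: (3x² - 2)^3/3 + C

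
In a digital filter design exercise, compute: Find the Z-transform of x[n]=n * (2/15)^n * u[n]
Using the property Z{n*a^n*u[n]} = az/(z-a)^2
With a = 2/15: X(z) = (2/15)z/(z - 2/15)^2, |z| > 2/15

Answer: (2/15)z/(z - 2/15)^2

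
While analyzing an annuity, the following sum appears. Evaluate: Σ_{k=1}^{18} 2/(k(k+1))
Partial fractions: 2/(k(k+1)) = 2/k - 2/(k+1)
Telescoping sum: 2(1-1/19) = 2·18/19

Answer: 36/19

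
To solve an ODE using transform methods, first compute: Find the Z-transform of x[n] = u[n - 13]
Using the time-shift property: Z{u[n-13]} = z^(-13)*z/(z-1)
= z^(-12)/(z-1)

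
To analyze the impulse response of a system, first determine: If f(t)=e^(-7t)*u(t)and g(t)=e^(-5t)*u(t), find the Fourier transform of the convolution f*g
By the convolution theorem: F{f*g}=F(omega)*G(omega)
F(omega)=1/(7 + j*omega), G(omega)=1/(5 + j*omega)
F{f*g}=1/((7 + j*omega)(5 + j*omega))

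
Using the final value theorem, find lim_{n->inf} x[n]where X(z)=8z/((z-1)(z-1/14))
Final value theorem: lim x[n] = lim_{z->1} (z-1) * X(z)
(z-1) * X(z) = 8z/(z-1/14)
As z->1: 8/(1-1/14) = 8/(13/14) = 112/13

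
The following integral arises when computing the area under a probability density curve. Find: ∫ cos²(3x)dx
Using identity cos²(u) = (1 + cos(2u))/2:
∫ (1 + cos(6x))/2 dx = x/2 + sin(6x)/12 + C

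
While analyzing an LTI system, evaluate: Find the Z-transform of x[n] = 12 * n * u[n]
Z{n * u[n]}=z/(z-1)^2
By linearity: Z{12 * n * u[n]}=12z/(z-1)^2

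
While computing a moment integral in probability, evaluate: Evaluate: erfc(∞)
erfc(x) = 1 - erf(x); erfc(∞) = 1 - erf(∞) = 1 - 1 = 0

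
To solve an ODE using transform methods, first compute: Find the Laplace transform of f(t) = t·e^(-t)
L{t·e^(at)}=1/(s-a)²
L{t·e^(-t)}=1/(s + 1)²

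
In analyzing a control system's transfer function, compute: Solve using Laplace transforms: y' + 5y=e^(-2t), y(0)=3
Take L: sY - 3 + 5Y=1/(s + 2)
Y(s + 5)=1/(s + 2) + 3
Y=1/((s + 2)(s + 5)) + 3/(s + 5)
Partial fractions: 1/((s + 2)(s + 5))=(1/3)/(s + 2) - (1/3)/(s + 5)
So Y=(1/3)/(s + 2) + (8/3)/(s + 5)
Inverse Laplace transform (L^(-1){1/(s + 2)}=e^(-2t), L^(-1){1/(s + 5)}=e^(-5t)):

Answer: y(t)=(1/3)·e^(-2t) + (8/3)·e^(-5t)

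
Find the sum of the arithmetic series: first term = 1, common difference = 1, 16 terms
Last term: a_n = 1 + (16 - 1)·1 = 16
Sum = n(a_1 + a_n)/2 = 16(1 + 16)/2 = 136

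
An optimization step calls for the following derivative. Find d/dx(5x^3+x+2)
Power rule: d/dx(ax^n)=n·a·x^(n-1)
Term by term: 15·x^2+1

Answer: 15x^2+1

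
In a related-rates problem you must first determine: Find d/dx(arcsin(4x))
d/dx[arcsin(u)]=u'/√(1-u²), u=4x, u'=4

Answer: 4/√(1-16x²)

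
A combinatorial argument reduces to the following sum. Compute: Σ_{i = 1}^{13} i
Using formula: Σ i^1 = n(n+1)/2 = 13·14/2 = 91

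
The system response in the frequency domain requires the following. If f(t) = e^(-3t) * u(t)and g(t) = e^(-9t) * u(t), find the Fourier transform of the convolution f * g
By the convolution theorem: F{f*g} = F(omega)*G(omega)
F(omega) = 1/(3+j*omega), G(omega) = 1/(9+j*omega)
F{f*g} = 1/((3+j*omega)(9+j*omega))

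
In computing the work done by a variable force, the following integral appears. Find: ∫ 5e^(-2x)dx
Since d/dx[e^(-2x)] = -2e^(-2x), we get -5/2 e^(-2x)+C

Answer: (-5/2)e^(-2x)+C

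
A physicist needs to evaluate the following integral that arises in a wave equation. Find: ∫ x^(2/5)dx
Power rule: ∫ x^(2/5) dx = x^(7/5)/(7/5) + C

Answer: (5/7)·x^(7/5) + C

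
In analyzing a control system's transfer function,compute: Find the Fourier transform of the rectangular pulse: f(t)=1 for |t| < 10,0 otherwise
F(omega) = integral from -10 to 10 of e^(-j * omega * t) dt
= 2 * sin(10 * omega)/omega = 20 * sinc(10 * omega/pi)

Answer: 2 * sin(10 * omega)/omega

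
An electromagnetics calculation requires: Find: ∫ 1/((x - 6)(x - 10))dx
Partial fractions: 1/((x-6)(x-10)) = A/(x-6) + B/(x-10)
A = -1/4, B = 1/4
∫ [-1/4· 1/(x-6) + 1/4· 1/(x-10)] dx
= (1/4)[ln|x-10| - ln|x-6|] + C

Answer: (1/4)·ln|(x-10)/(x-6)| + C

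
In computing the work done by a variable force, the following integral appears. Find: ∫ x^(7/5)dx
Power rule: ∫ x^(7/5) dx = x^(12/5)/(12/5) + C

Answer: (5/12)·x^(12/5) + C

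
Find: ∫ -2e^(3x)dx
Since d/dx[e^(3x)]=3e^(3x), we get -2/3 e^(3x)+C

Answer: (-2/3)e^(3x)+C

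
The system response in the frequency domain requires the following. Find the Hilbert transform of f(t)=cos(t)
The Hilbert transform shifts each frequency component by -pi/2.
H{cos(wt)}=sin(wt)
With w=1: H{cos(t)}=sin(t)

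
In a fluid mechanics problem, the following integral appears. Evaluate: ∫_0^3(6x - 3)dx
Step 1: Find antiderivative F(x)=3x^2 - 3x
Step 2: F(3) - F(0)=18 - (0)=18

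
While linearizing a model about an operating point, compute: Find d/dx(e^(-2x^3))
Chain rule: d/dx[e^u] = e^u · u' where u = -2x^3
u' = -6x^2

Answer: -6x^2·e^(-2x^3)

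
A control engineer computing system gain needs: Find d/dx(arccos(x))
d/dx[arccos(u)] = -u'/√(1-u²), u = x, u' = 1

Answer: -1/√(1-x²)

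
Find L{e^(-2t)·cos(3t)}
First shifting: L{e^(at)f(t)}=F(s-a)
L{cos(3t)}=s/(s²+9)
Shift: (s+2)/((s+2)²+9)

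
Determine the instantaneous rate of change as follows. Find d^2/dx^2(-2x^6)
Apply power rule 2 times:
d^1: -12x^5
d^2: -60x^4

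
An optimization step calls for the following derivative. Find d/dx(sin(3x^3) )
Chain rule: d/dx[sin(u)]=cos(u)·u' where u=3x^3
u'=9x^2

Answer: 9x^2·cos(3x^3)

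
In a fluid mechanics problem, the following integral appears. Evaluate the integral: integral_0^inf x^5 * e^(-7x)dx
This is a Gamma integral. Substitute u = 7x (du = 7 dx):
integral_0^inf x^5 * e^(-7x) dx = (1/7^6) integral_0^inf u^5 * e^(-u) du
= Gamma(6)/7^6 = 5!/7^6 = 120/117649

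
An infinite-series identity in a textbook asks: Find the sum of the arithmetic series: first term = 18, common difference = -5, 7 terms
Last term: a_n = 18 + (7 - 1)·-5 = -12
Sum = n(a_1 + a_n)/2 = 7(18 + (-12))/2 = 21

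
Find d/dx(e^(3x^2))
Chain rule: d/dx[e^u] = e^u · u' where u = 3x^2
u' = 6x

Answer: 6x·e^(3x^2)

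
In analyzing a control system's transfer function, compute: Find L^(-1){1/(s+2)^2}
L^(-1){1/(s-a)^n}=t^(n-1)·e^(at)/(n-1)!
Here a=-2, n=2: t^1·e^(-2t)/1

Answer: t·e^(-2t)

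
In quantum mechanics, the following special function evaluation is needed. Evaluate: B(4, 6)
B(x,y) = Γ(x)Γ(y)/Γ(x + y) = (x-1)!(y-1)!/(x + y-1)!
B(4,6) = 3!·5!/9! = 1/504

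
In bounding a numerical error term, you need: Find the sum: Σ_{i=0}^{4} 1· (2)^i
Geometric series: S=a(1 - r^n)/(1 - r)
a=1, r=2, n=5
S=1(1 - 32)/-1=31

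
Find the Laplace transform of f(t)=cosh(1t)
L{cosh(at)} = s/(s²-a²)
L{cosh(1t)} = s/(s²-1)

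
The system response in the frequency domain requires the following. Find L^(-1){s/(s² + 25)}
L^(-1){s/(s²+w²)}=cos(wt)
Here w=5

Answer: cos(5t)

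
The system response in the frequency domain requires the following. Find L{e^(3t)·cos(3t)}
First shifting: L{e^(at)f(t)} = F(s-a)
L{cos(3t)} = s/(s² + 9)
Shift: (s-3)/((s-3)² + 9)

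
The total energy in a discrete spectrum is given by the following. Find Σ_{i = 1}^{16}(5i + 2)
= 5·Σ i+2·16 = 5·136+32 = 712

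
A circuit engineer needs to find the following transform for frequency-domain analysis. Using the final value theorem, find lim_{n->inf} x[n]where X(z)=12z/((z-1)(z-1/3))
Final value theorem: lim x[n] = lim_{z->1} (z-1) * X(z)
(z-1) * X(z) = 12z/(z-1/3)
As z->1: 12/(1 - 1/3) = 12/(2/3) = 18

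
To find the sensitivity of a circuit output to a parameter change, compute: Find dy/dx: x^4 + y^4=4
Differentiate: 4x^3 + 4y^3·(dy/dx)=0
dy/dx=-4x^3/(4y^3)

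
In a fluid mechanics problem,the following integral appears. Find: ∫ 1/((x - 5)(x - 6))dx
Partial fractions: 1/((x-5)(x-6))=A/(x-5)+B/(x-6)
A=-1, B=1
∫ [-1· 1/(x-5)+1· 1/(x-6)] dx
=(1)[ln|x-6| - ln|x-5|]+C

Answer: ln|(x-6)/(x-5)|+C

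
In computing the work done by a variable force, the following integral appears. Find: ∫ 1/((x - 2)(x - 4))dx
Partial fractions: 1/((x-2)(x-4))=A/(x-2)+B/(x-4)
A=-1/2, B=1/2
∫ [-1/2· 1/(x-2)+1/2· 1/(x-4)] dx
=(1/2)[ln|x-4| - ln|x-2|]+C

Answer: (1/2)·ln|(x-4)/(x-2)|+C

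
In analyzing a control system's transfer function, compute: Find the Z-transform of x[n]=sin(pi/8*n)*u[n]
Z{sin(w0*n)*u[n]}=z*sin(w0)/(z^2 - 2z*cos(w0) + 1)
With w0=pi/8: X(z)=z*sin(pi/8)/(z^2 - 2z*cos(pi/8) + 1)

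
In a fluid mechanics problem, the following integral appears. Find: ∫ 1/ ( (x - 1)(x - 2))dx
Partial fractions: 1/((x-1)(x-2)) = A/(x-1) + B/(x-2)
A = -1, B = 1
∫ [-1· 1/(x-1) + 1· 1/(x-2)] dx
= (1)[ln|x-2| - ln|x-1|] + C

Answer: ln|(x-2)/(x-1)| + C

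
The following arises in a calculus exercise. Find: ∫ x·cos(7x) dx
By parts: u=x, dv=cos(7x) dx
du=dx, v=sin(7x)/7
=x·sin(7x)/7 + cos(7x)/7² + C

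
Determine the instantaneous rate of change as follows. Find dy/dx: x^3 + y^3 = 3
Differentiate: 3x^2 + 3y^2·(dy/dx) = 0
dy/dx = -3x^2/(3y^2)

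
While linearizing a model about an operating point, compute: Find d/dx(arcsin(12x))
d/dx[arcsin(u)] = u'/√(1-u²), u = 12x, u' = 12

Answer: 12/√(1-144x²)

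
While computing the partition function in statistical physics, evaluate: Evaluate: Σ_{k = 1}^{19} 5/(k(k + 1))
Partial fractions: 5/(k(k+1))=5/k - 5/(k+1)
Telescoping sum: 5(1-1/20)=5·19/20

Answer: 19/4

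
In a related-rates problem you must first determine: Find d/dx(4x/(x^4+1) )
Quotient rule: (f/g)' = (f'g - fg')/g²
f = 4x, f' = 4
g = x^4 + 1, g' = 4x^3

Answer: (4·(x^4 + 1) - 16x^4)/(x^4 + 1)²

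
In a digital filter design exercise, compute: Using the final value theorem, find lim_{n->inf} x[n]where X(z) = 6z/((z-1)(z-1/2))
Final value theorem: lim x[n]=lim_{z->1} (z-1)*X(z)
(z-1)*X(z)=6z/(z-1/2)
As z->1: 6/(1-1/2)=6/(1/2)=12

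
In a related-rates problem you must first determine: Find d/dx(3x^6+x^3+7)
Power rule: d/dx(ax^n)=n·a·x^(n-1)
Term by term: 18·x^5 + 3·x^2

Answer: 18x^5 + 3x^2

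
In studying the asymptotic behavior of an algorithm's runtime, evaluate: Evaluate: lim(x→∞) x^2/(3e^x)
Apply L'Hôpital 2 times (∞/∞ each time):
Eventually get 2!/(3e^x) → 0

Answer: 0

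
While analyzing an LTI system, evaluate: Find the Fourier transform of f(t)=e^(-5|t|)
Using the standard pair: F{e^(-a|t|)} = 2a/(a^2 + omega^2)
With a = 5: F(omega) = 10/(25 + omega^2)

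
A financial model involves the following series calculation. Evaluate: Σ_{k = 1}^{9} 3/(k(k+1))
Partial fractions: 3/(k(k+1))=3/k - 3/(k+1)
Telescoping sum: 3(1-1/10)=3·9/10

Answer: 27/10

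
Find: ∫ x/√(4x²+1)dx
Let u=4x²+1, du=8x dx
∫ (1/8)·u^(-1/2) du=√u/4+C

Answer: √(4x²+1)/4+C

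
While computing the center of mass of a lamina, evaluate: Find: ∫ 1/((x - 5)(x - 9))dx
Partial fractions: 1/((x-5)(x-9))=A/(x-5) + B/(x-9)
A=-1/4, B=1/4
∫ [-1/4· 1/(x-5) + 1/4· 1/(x-9)] dx
=(1/4)[ln|x-9| - ln|x-5|] + C

Answer: (1/4)·ln|(x-9)/(x-5)| + C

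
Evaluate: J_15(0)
J_n(0)=0 for all n > 0 (Bessel function of first kind)
J_15(0)=0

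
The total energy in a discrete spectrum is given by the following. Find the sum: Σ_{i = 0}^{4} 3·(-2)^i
Geometric series: S=a(1 - r^n)/(1 - r)
a=3, r=-2, n=5
S=3(1+32)/3=33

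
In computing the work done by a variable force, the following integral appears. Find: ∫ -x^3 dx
Using power rule: ∫ -x^3 dx=-1/4 x^4 + C=(-1/4)x^4 + C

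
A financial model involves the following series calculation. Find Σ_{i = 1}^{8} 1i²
= 1·n(n + 1)(2n + 1)/6 = 1·8·9·17/6 = 204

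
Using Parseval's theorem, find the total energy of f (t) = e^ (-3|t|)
Parseval's theorem: E=integral |f(t)|^2 dt=(1/2pi) integral |F(omega)|^2 domega
E=integral_{-inf}^{inf} e^(-6|t|) dt=2 * integral_0^inf e^(-6t) dt=2/(2 * 3)=1/3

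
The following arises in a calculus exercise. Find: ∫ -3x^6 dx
Using power rule: ∫ -3x^6 dx = -3/7 x^7+C = (-3/7)x^7+C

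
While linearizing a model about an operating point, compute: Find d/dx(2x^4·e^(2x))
Product rule: (fg)'=f'g + fg'
f=2x^4, f'=8x^3
g=e^(2x), g'=2·e^(2x)

Answer: 8x^3·e^(2x) + 4x^4·e^(2x)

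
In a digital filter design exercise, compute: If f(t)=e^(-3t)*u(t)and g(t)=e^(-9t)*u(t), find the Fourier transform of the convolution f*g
By the convolution theorem: F{f * g}=F(omega) * G(omega)
F(omega)=1/(3+j * omega), G(omega)=1/(9+j * omega)
F{f * g}=1/((3+j * omega)(9+j * omega))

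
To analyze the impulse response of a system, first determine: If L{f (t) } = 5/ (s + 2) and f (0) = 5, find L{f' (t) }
L{f'(t)}=s·F(s) - f(0)=5s/(s + 2) - 5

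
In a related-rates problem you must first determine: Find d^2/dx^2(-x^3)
Apply power rule 2 times:
d^1: -3x^2
d^2: -6x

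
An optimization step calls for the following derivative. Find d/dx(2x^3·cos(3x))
Product rule: (fg)'=f'g + fg'
f=2x^3, f'=6x^2
g=cos(3x), g'=-3·sin(3x)

Answer: 6x^2·cos(3x) - 6x^3·sin(3x)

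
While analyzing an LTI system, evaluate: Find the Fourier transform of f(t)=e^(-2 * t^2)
The Fourier transform of a Gaussian e^(-a * t^2) is sqrt(pi/a) * e^(-omega^2/(4a)).
With a=2: F(omega)=sqrt(pi/2) * e^(-omega^2/8)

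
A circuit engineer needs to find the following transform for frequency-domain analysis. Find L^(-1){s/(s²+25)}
L^(-1){s/(s²+w²)}=cos(wt)
Here w=5

Answer: cos(5t)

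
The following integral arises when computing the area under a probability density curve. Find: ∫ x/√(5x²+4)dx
Let u = 5x² + 4, du = 10x dx
∫ (1/10)·u^(-1/2) du = √u/5 + C

Answer: √(5x² + 4)/5 + C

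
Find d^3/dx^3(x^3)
Apply power rule 3 times:
d^1: 3x^2
d^2: 6x
d^3: 6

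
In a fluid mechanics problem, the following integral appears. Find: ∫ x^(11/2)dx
Power rule: ∫ x^(11/2) dx = x^(13/2)/(13/2)+C

Answer: (2/13)·x^(13/2)+C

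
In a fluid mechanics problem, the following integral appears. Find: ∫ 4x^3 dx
Using power rule: ∫ 4x^3 dx = 4/4 x^4 + C = x^4 + C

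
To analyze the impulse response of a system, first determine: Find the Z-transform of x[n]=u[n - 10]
Using the time-shift property: Z{u[n-10]} = z^(-10)*z/(z-1)
= z^(-9)/(z-1)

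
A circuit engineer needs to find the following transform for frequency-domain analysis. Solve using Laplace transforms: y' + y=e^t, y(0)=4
Take L: sY - 4 + Y=1/(s-1)
Y(s + 1)=1/(s-1) + 4
Y=1/((s-1)(s + 1)) + 4/(s + 1)
Partial fractions: 1/((s-1)(s + 1))=(1/2)/(s-1) - (1/2)/(s + 1)
So Y=(1/2)/(s-1) + (7/2)/(s + 1)
Inverse Laplace transform (L^(-1){1/(s-1)}=e^t, L^(-1){1/(s + 1)}=e^(-t)):

Answer: y(t)=(1/2)·e^t + (7/2)·e^(-t)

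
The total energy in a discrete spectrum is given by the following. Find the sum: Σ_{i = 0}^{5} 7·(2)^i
Geometric series: S=a(1 - r^n)/(1 - r)
a=7, r=2, n=6
S=7(1-64)/-1=441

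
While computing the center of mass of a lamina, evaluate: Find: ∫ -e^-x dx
Since d/dx[e^-x]=- e^-x, we get 1e^-x+C

Answer: e^-x+C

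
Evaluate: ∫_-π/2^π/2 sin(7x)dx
Antiderivative: -cos(7x)/7
Evaluate at bounds: [-cos(7·π/2)/7] - [-cos(7·-π/2)/7]
= (-(0)+(0))/7 = 0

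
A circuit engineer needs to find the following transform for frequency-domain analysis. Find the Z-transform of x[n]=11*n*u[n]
Z{n * u[n]} = z/(z-1)^2
By linearity: Z{11 * n * u[n]} = 11z/(z-1)^2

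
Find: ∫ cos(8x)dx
Using substitution u=8x: ∫ cos(u) du/8=sin(u)/8+C

Answer: (1/8)sin(8x)+C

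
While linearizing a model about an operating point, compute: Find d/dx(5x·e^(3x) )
Product rule: (fg)' = f'g+fg'
f = 5x, f' = 5
g = e^(3x), g' = 3·e^(3x)

Answer: 5·e^(3x)+15x·e^(3x)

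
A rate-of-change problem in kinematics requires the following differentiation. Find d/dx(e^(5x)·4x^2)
Product rule: (fg)'=f'g + fg'
f=e^(5x), f'=5·e^(5x)
g=4x^2, g'=8x

Answer: 20·e^(5x)·x^2 + 8·e^(5x)·x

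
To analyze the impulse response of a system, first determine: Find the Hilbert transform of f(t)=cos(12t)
The Hilbert transform shifts each frequency component by -pi/2.
H{cos(wt)}=sin(wt)
With w=12: H{cos(12t)}=sin(12t)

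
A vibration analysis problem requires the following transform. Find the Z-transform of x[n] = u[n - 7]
Using the time-shift property: Z{u[n-7]} = z^(-7)*z/(z-1)
= z^(-6)/(z-1)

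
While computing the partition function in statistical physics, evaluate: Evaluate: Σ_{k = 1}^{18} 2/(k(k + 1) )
Partial fractions: 2/(k(k + 1))=2/k - 2/(k + 1)
Telescoping sum: 2(1 - 1/19)=2·18/19

Answer: 36/19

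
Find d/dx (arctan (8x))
d/dx[arctan(u)] = u'/(1+u²), u = 8x, u' = 8

Answer: 8/(1+64x²)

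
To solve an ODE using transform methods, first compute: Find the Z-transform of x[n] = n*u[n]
Standard pair: Z{n*u[n]}=z/(z-1)^2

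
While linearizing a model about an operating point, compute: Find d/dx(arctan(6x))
d/dx[arctan(u)] = u'/(1+u²), u = 6x, u' = 6

Answer: 6/(1+36x²)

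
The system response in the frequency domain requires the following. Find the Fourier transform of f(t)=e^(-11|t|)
Using the standard pair: F{e^(-a|t|)} = 2a/(a^2 + omega^2)
With a = 11: F(omega) = 22/(121 + omega^2)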